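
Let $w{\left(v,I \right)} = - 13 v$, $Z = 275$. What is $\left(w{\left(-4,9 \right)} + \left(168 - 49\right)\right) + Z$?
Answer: $446$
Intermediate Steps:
$\left(w{\left(-4,9 \right)} + \left(168 - 49\right)\right) + Z = \left(\left(-13\right) \left(-4\right) + \left(168 - 49\right)\right) + 275 = \left(52 + 119\right) + 275 = 171 + 275 = 446$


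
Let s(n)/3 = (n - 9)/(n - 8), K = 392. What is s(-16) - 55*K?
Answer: -172455/8 ≈ -21557.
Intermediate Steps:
s(n) = 3*(-9 + n)/(-8 + n) (s(n) = 3*((n - 9)/(n - 8)) = 3*((-9 + n)/(-8 + n)) = 3*(-9 + n)/(-8 + n))
s(-16) - 55*K = 3*(-9 - 16)/(-8 - 16) - 55*392 = 3*(-25)/(-24) - 21560 = 3*(-1/24)*(-25) - 21560 = 25/8 - 21560 = -172455/8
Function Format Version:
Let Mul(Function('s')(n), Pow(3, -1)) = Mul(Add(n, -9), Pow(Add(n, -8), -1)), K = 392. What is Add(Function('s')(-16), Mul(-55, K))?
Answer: Rational(-172455, 8) ≈ -21557.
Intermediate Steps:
Function('s')(n) = Mul(3, Pow(Add(-8, n), -1), Add(-9, n)) (Function('s')(n) = Mul(3, Mul(Add(n, -9), Pow(Add(n, -8), -1))) = Mul(3, Mul(Add(-9, n), Pow(Add(-8, n), -1))) = Mul(3, Mul(Pow(Add(-8, n), -1), Add(-9, n))) = Mul(3, Pow(Add(-8, n), -1), Add(-9, n)))
Add(Function('s')(-16), Mul(-55, K)) = Add(Mul(3, Pow(Add(-8, -16), -1), Add(-9, -16)), Mul(-55, 392)) = Add(Mul(3, Pow(-24, -1), -25), -21560) = Add(Mul(3, Rational(-1, 24), -25), -21560) = Add(Rational(25, 8), -21560) = Rational(-172455, 8)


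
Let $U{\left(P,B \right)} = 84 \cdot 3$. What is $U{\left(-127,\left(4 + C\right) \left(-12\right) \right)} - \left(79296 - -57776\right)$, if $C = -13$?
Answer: $-136820$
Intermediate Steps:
$U{\left(P,B \right)} = 252$
$U{\left(-127,\left(4 + C\right) \left(-12\right) \right)} - \left(79296 - -57776\right) = 252 - \left(79296 - -57776\right) = 252 - \left(79296 + 57776\right) = 252 - 137072 = -136820$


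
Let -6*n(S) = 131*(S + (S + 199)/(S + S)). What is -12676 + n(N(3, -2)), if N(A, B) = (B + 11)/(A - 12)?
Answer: -31478/3 ≈ -10493.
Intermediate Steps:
N(A, B) = (11 + B)/(-12 + A)
n(S) = -131*S/6 - 131*(199 + S)/(12*S) (n(S) = -131*(S + (S + 199)/(S + S))/6 = -131*(S + (199 + S)/((2*S)))/6 = -131*(S + (199 + S)*(1/(2*S)))/6 = -131*(S + (199 + S)/(2*S))/6 = -(131*S + 131*(199 + S)/(2*S))/6 = -131*S/6 - 131*(199 + S)/(12*S))
-12676 + n(N(3, -2)) = -12676 + 131*(-199 - (11 - 2)/(-12 + 3)*(1 + 2*((11 - 2)/(-12 + 3))))/(12*(((11 - 2)/(-12 + 3)))) = -12676 + 131*(-199 - 9/(-9)*(1 + 2*(9/(-9))))/(12*((9/(-9)))) = -12676 + 131*(-199 - (-⅑*9)*(1 + 2*(-⅑*9)))/(12*((-⅑*9))) = -12676 + (131/12)*(-199 - 1*(-1)*(1 + 2*(-1)))/(-1) = -12676 + (131/12)*(-1)*(-199 - 1*(-1)*(1 - 2)) = -12676 + (131/12)*(-1)*(-199 - 1*(-1)*(-1)) = -12676 + (131/12)*(-1)*(-199 - 1) = -12676 + (131/12)*(-1)*(-200) = -12676 + 6550/3 = -31478/3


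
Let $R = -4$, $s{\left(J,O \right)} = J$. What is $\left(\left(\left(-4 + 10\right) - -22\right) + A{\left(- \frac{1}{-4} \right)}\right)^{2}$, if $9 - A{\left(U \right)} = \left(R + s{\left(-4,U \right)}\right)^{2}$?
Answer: $729$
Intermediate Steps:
$A{\left(U \right)} = -55$ ($A{\left(U \right)} = 9 - \left(-4 - 4\right)^{2} = 9 - \left(-8\right)^{2} = 9 - 64 = -55$)
$\left(\left(\left(-4 + 10\right) - -22\right) + A{\left(- \frac{1}{-4} \right)}\right)^{2} = \left(\left(\left(-4 + 10\right) - -22\right) - 55\right)^{2} = \left(\left(6 + 22\right) - 55\right)^{2} = \left(28 - 55\right)^{2} = \left(-27\right)^{2} = 729$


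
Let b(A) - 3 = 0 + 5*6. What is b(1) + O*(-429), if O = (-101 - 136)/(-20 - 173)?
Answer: -95304/193 ≈ -493.80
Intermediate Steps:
b(A) = 33 (b(A) = 3 + (0 + 5*6) = 3 + (0 + 30) = 3 + 30 = 33)
O = 237/193 (O = -237/(-193) = -237*(-1/193) = 237/193 ≈ 1.2280)
b(1) + O*(-429) = 33 + (237/193)*(-429) = 33 - 101673/193 = -95304/193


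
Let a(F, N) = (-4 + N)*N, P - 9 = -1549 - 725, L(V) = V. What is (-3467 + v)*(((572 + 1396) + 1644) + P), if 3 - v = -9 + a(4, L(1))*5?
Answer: -4633680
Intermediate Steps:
P = -2265 (P = 9 + (-1549 - 725) = 9 - 2274 = -2265)
a(F, N) = N*(-4 + N)
v = 27 (v = 3 - (-9 + (1*(-4 + 1))*5) = 3 - (-9 + (1*(-3))*5) = 3 - (-9 - 3*5) = 3 - (-9 - 15) = 3 - 1*(-24) = 3 + 24 = 27)
(-3467 + v)*(((572 + 1396) + 1644) + P) = (-3467 + 27)*(((572 + 1396) + 1644) - 2265) = -3440*((1968 + 1644) - 2265) = -3440*(3612 - 2265) = -3440*1347 = -4633680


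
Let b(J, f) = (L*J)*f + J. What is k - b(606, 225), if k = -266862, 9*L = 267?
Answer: -4312518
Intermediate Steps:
L = 89/3 (L = (1/9)*267 = 89/3 ≈ 29.667)
b(J, f) = J + 89*J*f/3 (b(J, f) = (89*J/3)*f + J = 89*J*f/3 + J = J + 89*J*f/3)
k - b(606, 225) = -266862 - 606*(3 + 89*225)/3 = -266862 - 606*(3 + 20025)/3 = -266862 - 606*20028/3 = -266862 - 1*4045656 = -266862 - 4045656 = -4312518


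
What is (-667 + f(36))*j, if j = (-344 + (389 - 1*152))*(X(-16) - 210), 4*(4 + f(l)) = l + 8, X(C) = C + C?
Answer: -17090040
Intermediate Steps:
X(C) = 2*C
f(l) = -2 + l/4 (f(l) = -4 + (l + 8)/4 = -4 + (8 + l)/4 = -4 + (2 + l/4) = -2 + l/4)
j = 25894 (j = (-344 + (389 - 1*152))*(2*(-16) - 210) = (-344 + (389 - 152))*(-32 - 210) = (-344 + 237)*(-242) = -107*(-242) = 25894)
(-667 + f(36))*j = (-667 + (-2 + (¼)*36))*25894 = (-667 + (-2 + 9))*25894 = (-667 + 7)*25894 = -660*25894 = -17090040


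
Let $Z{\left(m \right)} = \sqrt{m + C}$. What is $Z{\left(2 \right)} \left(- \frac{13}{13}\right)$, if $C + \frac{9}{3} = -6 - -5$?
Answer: $- i \sqrt{2} \approx - 1.4142 i$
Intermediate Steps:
$C = -4$ ($C = -3 - 1 = -4$)
$Z{\left(m \right)} = \sqrt{-4 + m}$ ($Z{\left(m \right)} = \sqrt{m - 4} = \sqrt{-4 + m}$)
$Z{\left(2 \right)} \left(- \frac{13}{13}\right) = \sqrt{-4 + 2} \left(- \frac{13}{13}\right) = \sqrt{-2} \left(\left(-13\right) \frac{1}{13}\right) = i \sqrt{2} \left(-1\right) = - i \sqrt{2}$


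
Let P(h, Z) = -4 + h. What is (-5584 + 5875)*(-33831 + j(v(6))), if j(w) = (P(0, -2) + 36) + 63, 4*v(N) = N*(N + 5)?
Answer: -9817176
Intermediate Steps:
v(N) = N*(5 + N)/4 (v(N) = (N*(N + 5))/4 = (N*(5 + N))/4 = N*(5 + N)/4)
j(w) = 95 (j(w) = ((-4 + 0) + 36) + 63 = (-4 + 36) + 63 = 32 + 63 = 95)
(-5584 + 5875)*(-33831 + j(v(6))) = (-5584 + 5875)*(-33831 + 95) = 291*(-33736) = -9817176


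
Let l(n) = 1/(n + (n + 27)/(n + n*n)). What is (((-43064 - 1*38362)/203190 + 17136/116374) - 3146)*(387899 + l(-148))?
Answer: -1548732778577585150247629/1269007321124959 ≈ -1.2204e+9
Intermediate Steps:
l(n) = 1/(n + (27 + n)/(n + n**2))
(((-43064 - 1*38362)/203190 + 17136/116374) - 3146)*(387899 + l(-148)) = (((-43064 - 1*38362)/203190 + 17136/116374) - 3146)*(387899 - 148*(1 - 148)/(27 - 148 + (-148)**2 + (-148)**3)) = (((-43064 - 38362)*(1/203190) + 17136*(1/116374)) - 3146)*(387899 - 148*(-147)/(27 - 148 + 21904 - 3241792)) = ((-81426*1/203190 + 8568/58187) - 3146)*(387899 - 148*(-147)/(-3220009)) = ((-13571/33865 + 8568/58187) - 3146)*(387899 - 148*(-1/3220009)*(-147)) = (-499500457/1970502755 - 3146)*(387899 - 21756/3220009) = -6199701167687/1970502755*1249038249335/3220009 = -1548732778577585150247629/1269007321124959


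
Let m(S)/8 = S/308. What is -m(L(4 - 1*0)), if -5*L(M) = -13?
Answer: -26/385 ≈ -0.067532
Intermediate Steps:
L(M) = 13/5 (L(M) = -⅕*(-13) = 13/5)
m(S) = 2*S/77 (m(S) = 8*(S/308) = 2*S/77)
-m(L(4 - 1*0)) = -2*13/(77*5) = -1*26/385 = -26/385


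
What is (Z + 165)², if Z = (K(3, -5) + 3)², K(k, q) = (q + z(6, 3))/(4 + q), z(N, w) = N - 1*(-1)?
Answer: 27556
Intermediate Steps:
z(N, w) = 1 + N (z(N, w) = N + 1 = 1 + N)
K(k, q) = (7 + q)/(4 + q) (K(k, q) = (q + (1 + 6))/(4 + q) = (q + 7)/(4 + q) = (7 + q)/(4 + q))
Z = 1 (Z = ((7 - 5)/(4 - 5) + 3)² = (2/(-1) + 3)² = (-1*2 + 3)² = (-2 + 3)² = 1² = 1)
(Z + 165)² = (1 + 165)² = 166² = 27556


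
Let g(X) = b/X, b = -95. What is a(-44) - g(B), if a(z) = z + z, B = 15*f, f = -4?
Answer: -1075/12 ≈ -89.583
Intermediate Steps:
B = -60 (B = 15*(-4) = -60)
a(z) = 2*z
g(X) = -95/X
a(-44) - g(B) = 2*(-44) - (-95)/(-60) = -88 - (-95)*(-1)/60 = -88 - 1*19/12 = -88 - 19/12 = -1075/12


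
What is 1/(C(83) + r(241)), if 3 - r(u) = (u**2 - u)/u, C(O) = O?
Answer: -1/154 ≈ -0.0064935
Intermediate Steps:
r(u) = 3 - (u**2 - u)/u
1/(C(83) + r(241)) = 1/(83 + (4 - 1*241)) = 1/(83 + (4 - 241)) = 1/(83 - 237) = 1/(-154) = -1/154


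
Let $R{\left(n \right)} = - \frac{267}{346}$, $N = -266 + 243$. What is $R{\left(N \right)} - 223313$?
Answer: $- \frac{77266565}{346} \approx -2.2331 \cdot 10^{5}$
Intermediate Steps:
$N = -23$
$R{\left(n \right)} = - \frac{267}{346}$ ($R{\left(n \right)} = \left(-267\right) \frac{1}{346} = - \frac{267}{346}$)
$R{\left(N \right)} - 223313 = - \frac{267}{346} - 223313 = - \frac{77266565}{346}$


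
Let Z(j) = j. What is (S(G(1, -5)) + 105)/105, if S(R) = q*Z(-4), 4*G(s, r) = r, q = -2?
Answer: 113/105 ≈ 1.0762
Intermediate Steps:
G(s, r) = r/4
S(R) = 8 (S(R) = -2*(-4) = 8)
(S(G(1, -5)) + 105)/105 = (8 + 105)/105 = (1/105)*113 = 113/105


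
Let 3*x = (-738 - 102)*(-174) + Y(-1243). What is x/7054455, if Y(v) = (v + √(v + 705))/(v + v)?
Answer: 292321/42326730 - I*√538/52612125390 ≈ 0.0069063 - 4.4086e-10*I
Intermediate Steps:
Y(v) = (v + √(705 + v))/(2*v) (Y(v) = (v + √(705 + v))/((2*v)) = (v + √(705 + v))*(1/(2*v)) = (v + √(705 + v))/(2*v))
x = 292321/6 - I*√538/7458 (x = ((-738 - 102)*(-174) + (½)*(-1243 + √(705 - 1243))/(-1243))/3 = (-840*(-174) + (½)*(-1/1243)*(-1243 + √(-538)))/3 = (146160 + (½)*(-1/1243)*(-1243 + I*√538))/3 = (146160 + (½ - I*√538/2486))/3 = (292321/2 - I*√538/2486)/3 = 292321/6 - I*√538/7458 ≈ 48720.0 - 0.0031101*I)
x/7054455 = (292321/6 - I*√538/7458)/7054455 = (292321/6 - I*√538/7458)*(1/7054455) = 292321/42326730 - I*√538/52612125390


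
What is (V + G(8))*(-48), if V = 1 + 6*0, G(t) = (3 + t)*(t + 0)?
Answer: -4272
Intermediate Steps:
G(t) = t*(3 + t) (G(t) = (3 + t)*t = t*(3 + t))
V = 1 (V = 1 + 0 = 1)
(V + G(8))*(-48) = (1 + 8*(3 + 8))*(-48) = (1 + 8*11)*(-48) = (1 + 88)*(-48) = 89*(-48) = -4272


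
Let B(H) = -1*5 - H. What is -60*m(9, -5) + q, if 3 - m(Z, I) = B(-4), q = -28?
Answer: -268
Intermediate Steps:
B(H) = -5 - H
m(Z, I) = 4 (m(Z, I) = 3 - (-5 - 1*(-4)) = 3 - (-5 + 4) = 3 - 1*(-1) = 3 + 1 = 4)
-60*m(9, -5) + q = -60*4 - 28 = -240 - 28 = -268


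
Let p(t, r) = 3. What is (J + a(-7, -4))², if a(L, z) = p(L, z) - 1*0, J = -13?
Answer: 100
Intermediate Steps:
a(L, z) = 3 (a(L, z) = 3 - 1*0 = 3 + 0 = 3)
(J + a(-7, -4))² = (-13 + 3)² = (-10)² = 100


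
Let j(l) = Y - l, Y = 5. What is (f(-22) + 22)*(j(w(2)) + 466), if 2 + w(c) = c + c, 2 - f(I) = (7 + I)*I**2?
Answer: 3416196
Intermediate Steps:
f(I) = 2 - I**2*(7 + I) (f(I) = 2 - (7 + I)*I**2 = 2 - I**2*(7 + I))
w(c) = -2 + 2*c (w(c) = -2 + (c + c) = -2 + 2*c)
j(l) = 5 - l
(f(-22) + 22)*(j(w(2)) + 466) = ((2 - 1*(-22)**3 - 7*(-22)**2) + 22)*((5 - (-2 + 2*2)) + 466) = ((2 - 1*(-10648) - 7*484) + 22)*((5 - (-2 + 4)) + 466) = ((2 + 10648 - 3388) + 22)*((5 - 1*2) + 466) = (7262 + 22)*((5 - 2) + 466) = 7284*(3 + 466) = 7284*469 = 3416196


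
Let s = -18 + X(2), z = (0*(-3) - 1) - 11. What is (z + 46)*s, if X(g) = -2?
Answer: -680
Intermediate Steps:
z = -12 (z = (0 - 1) - 11 = -1 - 11 = -12)
s = -20 (s = -18 - 2 = -20)
(z + 46)*s = (-12 + 46)*(-20) = 34*(-20) = -680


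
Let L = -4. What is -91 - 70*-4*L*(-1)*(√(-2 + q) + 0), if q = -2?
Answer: -91 + 2240*I ≈ -91.0 + 2240.0*I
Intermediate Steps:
-91 - 70*-4*L*(-1)*(√(-2 + q) + 0) = -91 - 70*-4*(-4)*(-1)*(√(-2 - 2) + 0) = -91 - 70*16*(-1)*(√(-4) + 0) = -91 - (-1120)*(2*I + 0) = -91 - (-1120)*2*I = -91 - (-2240)*I = -91 + 2240*I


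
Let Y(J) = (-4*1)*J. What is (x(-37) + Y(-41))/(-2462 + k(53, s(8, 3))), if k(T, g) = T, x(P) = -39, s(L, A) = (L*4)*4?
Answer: -125/2409 ≈ -0.051889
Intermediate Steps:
s(L, A) = 16*L (s(L, A) = (4*L)*4 = 16*L)
Y(J) = -4*J
(x(-37) + Y(-41))/(-2462 + k(53, s(8, 3))) = (-39 - 4*(-41))/(-2462 + 53) = (-39 + 164)/(-2409) = 125*(-1/2409) = -125/2409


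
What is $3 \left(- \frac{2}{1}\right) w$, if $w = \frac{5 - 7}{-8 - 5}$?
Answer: $- \frac{12}{13} \approx -0.92308$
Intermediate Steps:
$w = \frac{2}{13}$ ($w = - \frac{2}{-13} = \left(-2\right) \left(- \frac{1}{13}\right) = \frac{2}{13} \approx 0.15385$)
$3 \left(- \frac{2}{1}\right) w = 3 \left(- \frac{2}{1}\right) \frac{2}{13} = 3 \left(\left(-2\right) 1\right) \frac{2}{13} = 3 \left(-2\right) \frac{2}{13} = \left(-6\right) \frac{2}{13} = - \frac{12}{13}$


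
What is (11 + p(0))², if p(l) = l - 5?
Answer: 36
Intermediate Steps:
p(l) = -5 + l
(11 + p(0))² = (11 + (-5 + 0))² = (11 - 5)² = 6² = 36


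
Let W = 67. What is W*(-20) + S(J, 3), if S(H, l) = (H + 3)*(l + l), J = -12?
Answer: -1394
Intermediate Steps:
S(H, l) = 2*l*(3 + H) (S(H, l) = (3 + H)*(2*l) = 2*l*(3 + H))
W*(-20) + S(J, 3) = 67*(-20) + 2*3*(3 - 12) = -1340 + 2*3*(-9) = -1340 - 54 = -1394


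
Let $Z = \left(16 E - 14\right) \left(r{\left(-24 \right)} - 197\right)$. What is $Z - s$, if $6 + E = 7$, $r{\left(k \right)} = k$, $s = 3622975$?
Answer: $-3623417$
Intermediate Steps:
$E = 1$ ($E = -6 + 7 = 1$)
$Z = -442$ ($Z = \left(16 \cdot 1 - 14\right) \left(-24 - 197\right) = \left(16 - 14\right) \left(-221\right) = 2 \left(-221\right) = -442$)
$Z - s = -442 - 3622975 = -3623417$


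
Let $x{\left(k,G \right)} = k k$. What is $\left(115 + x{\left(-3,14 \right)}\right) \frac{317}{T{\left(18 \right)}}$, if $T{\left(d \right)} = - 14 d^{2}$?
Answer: $- \frac{9827}{1134} \approx -8.6658$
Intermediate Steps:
$x{\left(k,G \right)} = k^{2}$
$\left(115 + x{\left(-3,14 \right)}\right) \frac{317}{T{\left(18 \right)}} = \left(115 + \left(-3\right)^{2}\right) \frac{317}{\left(-14\right) 18^{2}} = \left(115 + 9\right) \frac{317}{\left(-14\right) 324} = 124 \frac{317}{-4536} = 124 \cdot 317 \left(- \frac{1}{4536}\right) = 124 \left(- \frac{317}{4536}\right) = - \frac{9827}{1134}$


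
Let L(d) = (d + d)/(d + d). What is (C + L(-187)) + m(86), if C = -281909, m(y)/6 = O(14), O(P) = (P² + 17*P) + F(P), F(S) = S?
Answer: -279220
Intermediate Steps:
L(d) = 1 (L(d) = (2*d)/((2*d)) = (2*d)*(1/(2*d)) = 1)
O(P) = P² + 18*P (O(P) = (P² + 17*P) + P = P² + 18*P)
m(y) = 2688 (m(y) = 6*(14*(18 + 14)) = 6*(14*32) = 6*448 = 2688)
(C + L(-187)) + m(86) = (-281909 + 1) + 2688 = -281908 + 2688 = -279220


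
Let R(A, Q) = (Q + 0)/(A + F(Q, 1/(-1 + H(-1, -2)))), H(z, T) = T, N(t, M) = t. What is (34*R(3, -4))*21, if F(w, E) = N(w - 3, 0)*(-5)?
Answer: -1428/19 ≈ -75.158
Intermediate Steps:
F(w, E) = 15 - 5*w (F(w, E) = (w - 3)*(-5) = (-3 + w)*(-5) = 15 - 5*w)
R(A, Q) = Q/(15 + A - 5*Q) (R(A, Q) = (Q + 0)/(A + (15 - 5*Q)) = Q/(15 + A - 5*Q))
(34*R(3, -4))*21 = (34*(-4/(15 + 3 - 5*(-4))))*21 = (34*(-4/(15 + 3 + 20)))*21 = (34*(-4/38))*21 = (34*(-4*1/38))*21 = (34*(-2/19))*21 = -68/19*21 = -1428/19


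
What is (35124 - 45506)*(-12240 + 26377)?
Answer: -146770334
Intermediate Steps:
(35124 - 45506)*(-12240 + 26377) = -10382*14137 = -146770334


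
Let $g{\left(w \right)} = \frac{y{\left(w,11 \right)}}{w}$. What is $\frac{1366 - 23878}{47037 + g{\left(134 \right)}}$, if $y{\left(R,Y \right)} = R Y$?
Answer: $- \frac{2814}{5881} \approx -0.47849$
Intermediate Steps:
$g{\left(w \right)} = 11$ ($g{\left(w \right)} = \frac{w 11}{w} = \frac{11 w}{w} = 11$)
$\frac{1366 - 23878}{47037 + g{\left(134 \right)}} = \frac{1366 - 23878}{47037 + 11} = - \frac{22512}{47048} = \left(-22512\right) \frac{1}{47048} = - \frac{2814}{5881}$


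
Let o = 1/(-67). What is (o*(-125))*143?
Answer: 17875/67 ≈ 266.79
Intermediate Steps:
o = -1/67 ≈ -0.014925
(o*(-125))*143 = -1/67*(-125)*143 = (125/67)*143 = 17875/67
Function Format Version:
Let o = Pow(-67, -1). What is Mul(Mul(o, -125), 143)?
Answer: Rational(17875, 67) ≈ 266.79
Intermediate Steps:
o = Rational(-1, 67) ≈ -0.014925
Mul(Mul(o, -125), 143) = Mul(Mul(Rational(-1, 67), -125), 143) = Mul(Rational(125, 67), 143) = Rational(17875, 67)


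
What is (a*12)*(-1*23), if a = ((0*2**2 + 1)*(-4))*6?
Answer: 6624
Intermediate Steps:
a = -24 (a = ((0*4 + 1)*(-4))*6 = ((0 + 1)*(-4))*6 = (1*(-4))*6 = -4*6 = -24)
(a*12)*(-1*23) = (-24*12)*(-1*23) = -288*(-23) = 6624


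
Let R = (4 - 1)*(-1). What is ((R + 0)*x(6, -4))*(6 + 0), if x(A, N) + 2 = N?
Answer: 108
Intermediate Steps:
x(A, N) = -2 + N
R = -3 (R = 3*(-1) = -3)
((R + 0)*x(6, -4))*(6 + 0) = ((-3 + 0)*(-2 - 4))*(6 + 0) = -3*(-6)*6 = 18*6 = 108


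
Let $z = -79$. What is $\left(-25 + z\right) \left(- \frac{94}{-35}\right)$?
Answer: $- \frac{9776}{35} \approx -279.31$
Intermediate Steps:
$\left(-25 + z\right) \left(- \frac{94}{-35}\right) = \left(-25 - 79\right) \left(- \frac{94}{-35}\right) = - 104 \left(\left(-94\right) \left(- \frac{1}{35}\right)\right) = \left(-104\right) \frac{94}{35} = - \frac{9776}{35}$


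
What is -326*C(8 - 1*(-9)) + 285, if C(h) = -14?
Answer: 4849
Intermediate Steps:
-326*C(8 - 1*(-9)) + 285 = -326*(-14) + 285 = 4564 + 285 = 4849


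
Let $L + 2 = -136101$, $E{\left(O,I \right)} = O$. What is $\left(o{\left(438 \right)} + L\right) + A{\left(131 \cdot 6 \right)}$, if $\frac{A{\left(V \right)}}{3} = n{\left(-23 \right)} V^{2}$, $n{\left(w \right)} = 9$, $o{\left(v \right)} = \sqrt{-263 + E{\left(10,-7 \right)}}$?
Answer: $16544389 + i \sqrt{253} \approx 1.6544 \cdot 10^{7} + 15.906 i$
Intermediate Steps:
$L = -136103$ ($L = -2 - 136101 = -136103$)
$o{\left(v \right)} = i \sqrt{253}$ ($o{\left(v \right)} = \sqrt{-263 + 10} = \sqrt{-253} = i \sqrt{253}$)
$A{\left(V \right)} = 27 V^{2}$ ($A{\left(V \right)} = 3 \cdot 9 V^{2} = 27 V^{2}$)
$\left(o{\left(438 \right)} + L\right) + A{\left(131 \cdot 6 \right)} = \left(i \sqrt{253} - 136103\right) + 27 \left(131 \cdot 6\right)^{2} = \left(-136103 + i \sqrt{253}\right) + 27 \cdot 786^{2} = \left(-136103 + i \sqrt{253}\right) + 27 \cdot 617796 = \left(-136103 + i \sqrt{253}\right) + 16680492 = 16544389 + i \sqrt{253}$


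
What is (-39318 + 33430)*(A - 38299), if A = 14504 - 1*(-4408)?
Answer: 114150656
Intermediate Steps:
A = 18912 (A = 14504 + 4408 = 18912)
(-39318 + 33430)*(A - 38299) = (-39318 + 33430)*(18912 - 38299) = -5888*(-19387) = 114150656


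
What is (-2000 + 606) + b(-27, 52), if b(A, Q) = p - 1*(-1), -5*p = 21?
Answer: -6986/5 ≈ -1397.2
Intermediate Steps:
p = -21/5 (p = -⅕*21 = -21/5 ≈ -4.2000)
b(A, Q) = -16/5 (b(A, Q) = -21/5 - 1*(-1) = -21/5 + 1 = -16/5)
(-2000 + 606) + b(-27, 52) = (-2000 + 606) - 16/5 = -1394 - 16/5 = -6986/5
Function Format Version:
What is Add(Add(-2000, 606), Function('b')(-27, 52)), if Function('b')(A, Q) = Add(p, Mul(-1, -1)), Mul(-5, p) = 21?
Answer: Rational(-6986, 5) ≈ -1397.2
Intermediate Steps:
p = Rational(-21, 5) (p = Mul(Rational(-1, 5), 21) = Rational(-21, 5) ≈ -4.2000)
Function('b')(A, Q) = Rational(-16, 5) (Function('b')(A, Q) = Add(Rational(-21, 5), Mul(-1, -1)) = Add(Rational(-21, 5), 1) = Rational(-16, 5))
Add(Add(-2000, 606), Function('b')(-27, 52)) = Add(Add(-2000, 606), Rational(-16, 5)) = Add(-1394, Rational(-16, 5)) = Rational(-6986, 5)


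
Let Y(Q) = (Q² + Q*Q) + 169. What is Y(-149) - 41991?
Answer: 2580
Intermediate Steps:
Y(Q) = 169 + 2*Q² (Y(Q) = (Q² + Q²) + 169 = 2*Q² + 169 = 169 + 2*Q²)
Y(-149) - 41991 = (169 + 2*(-149)²) - 41991 = (169 + 2*22201) - 41991 = (169 + 44402) - 41991 = 44571 - 41991 = 2580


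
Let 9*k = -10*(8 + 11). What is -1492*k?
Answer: 283480/9 ≈ 31498.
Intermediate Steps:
k = -190/9 (k = (-10*(8 + 11))/9 = (-10*19)/9 = (⅑)*(-190) = -190/9 ≈ -21.111)
-1492*k = -1492*(-190/9) = 283480/9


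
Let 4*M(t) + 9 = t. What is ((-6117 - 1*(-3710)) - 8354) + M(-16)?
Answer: -43069/4 ≈ -10767.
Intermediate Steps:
M(t) = -9/4 + t/4
((-6117 - 1*(-3710)) - 8354) + M(-16) = ((-6117 - 1*(-3710)) - 8354) + (-9/4 + (¼)*(-16)) = ((-6117 + 3710) - 8354) + (-9/4 - 4) = (-2407 - 8354) - 25/4 = -10761 - 25/4 = -43069/4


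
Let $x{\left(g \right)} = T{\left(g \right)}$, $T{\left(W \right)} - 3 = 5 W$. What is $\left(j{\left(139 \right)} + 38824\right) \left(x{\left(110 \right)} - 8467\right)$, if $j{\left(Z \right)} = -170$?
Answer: $-305907756$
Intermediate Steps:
$T{\left(W \right)} = 3 + 5 W$
$x{\left(g \right)} = 3 + 5 g$
$\left(j{\left(139 \right)} + 38824\right) \left(x{\left(110 \right)} - 8467\right) = \left(-170 + 38824\right) \left(\left(3 + 5 \cdot 110\right) - 8467\right) = 38654 \left(\left(3 + 550\right) - 8467\right) = 38654 \left(553 - 8467\right) = 38654 \left(-7914\right) = -305907756$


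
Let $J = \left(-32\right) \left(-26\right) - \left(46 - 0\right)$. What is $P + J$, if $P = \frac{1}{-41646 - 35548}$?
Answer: $\frac{60674483}{77194} \approx 786.0$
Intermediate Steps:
$P = - \frac{1}{77194}$ ($P = \frac{1}{-77194} = - \frac{1}{77194} \approx -1.2954 \cdot 10^{-5}$)
$J = 786$ ($J = 832 - 46 = 786$)
$P + J = - \frac{1}{77194} + 786 = \frac{60674483}{77194}$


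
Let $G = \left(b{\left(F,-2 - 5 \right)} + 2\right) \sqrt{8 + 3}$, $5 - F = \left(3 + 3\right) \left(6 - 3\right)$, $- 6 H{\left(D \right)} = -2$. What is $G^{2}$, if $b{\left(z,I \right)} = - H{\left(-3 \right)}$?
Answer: $\frac{275}{9} \approx 30.556$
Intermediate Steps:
$H{\left(D \right)} = \frac{1}{3}$ ($H{\left(D \right)} = \left(- \frac{1}{6}\right) \left(-2\right) = \frac{1}{3}$)
$F = -13$ ($F = 5 - \left(3 + 3\right) \left(6 - 3\right) = 5 - 6 \cdot 3 = 5 - 18 = -13$)
$b{\left(z,I \right)} = - \frac{1}{3}$ ($b{\left(z,I \right)} = \left(-1\right) \frac{1}{3} = - \frac{1}{3}$)
$G = \frac{5 \sqrt{11}}{3}$ ($G = \left(- \frac{1}{3} + 2\right) \sqrt{8 + 3} = \frac{5 \sqrt{11}}{3} \approx 5.5277$)
$G^{2} = \left(\frac{5 \sqrt{11}}{3}\right)^{2} = \frac{275}{9}$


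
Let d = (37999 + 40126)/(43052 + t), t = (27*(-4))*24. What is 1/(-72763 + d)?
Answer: -8092/588782571 ≈ -1.3744e-5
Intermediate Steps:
t = -2592 (t = -108*24 = -2592)
d = 15625/8092 (d = (37999 + 40126)/(43052 - 2592) = 78125/40460 = 78125*(1/40460) = 15625/8092 ≈ 1.9309)
1/(-72763 + d) = 1/(-72763 + 15625/8092) = 1/(-588782571/8092) = -8092/588782571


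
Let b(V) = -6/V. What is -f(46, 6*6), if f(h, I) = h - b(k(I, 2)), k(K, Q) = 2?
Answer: -49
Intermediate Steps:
f(h, I) = 3 + h (f(h, I) = h - (-6)/2 = h - 1*(-3) = h + 3 = 3 + h)
-f(46, 6*6) = -(3 + 46) = -1*49 = -49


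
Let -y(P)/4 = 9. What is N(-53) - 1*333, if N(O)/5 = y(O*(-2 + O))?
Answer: -513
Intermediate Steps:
y(P) = -36 (y(P) = -4*9 = -36)
N(O) = -180 (N(O) = 5*(-36) = -180)
N(-53) - 1*333 = -180 - 1*333 = -180 - 333 = -513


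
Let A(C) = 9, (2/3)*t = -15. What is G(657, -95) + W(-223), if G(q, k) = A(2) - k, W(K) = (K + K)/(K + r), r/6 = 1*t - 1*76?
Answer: 42551/407 ≈ 104.55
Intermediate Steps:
t = -45/2 (t = (3/2)*(-15) = -45/2 ≈ -22.500)
r = -591 (r = 6*(1*(-45/2) - 1*76) = 6*(-45/2 - 76) = 6*(-197/2) = -591)
W(K) = 2*K/(-591 + K) (W(K) = (K + K)/(K - 591) = (2*K)/(-591 + K) = 2*K/(-591 + K))
G(q, k) = 9 - k
G(657, -95) + W(-223) = (9 - 1*(-95)) + 2*(-223)/(-591 - 223) = (9 + 95) + 2*(-223)/(-814) = 104 + 2*(-223)*(-1/814) = 104 + 223/407 = 42551/407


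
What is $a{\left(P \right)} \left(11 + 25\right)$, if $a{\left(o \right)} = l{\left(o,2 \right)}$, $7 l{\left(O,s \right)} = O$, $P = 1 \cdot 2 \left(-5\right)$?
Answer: $- \frac{360}{7} \approx -51.429$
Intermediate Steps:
$P = -10$ ($P = 2 \left(-5\right) = -10$)
$l{\left(O,s \right)} = \frac{O}{7}$
$a{\left(o \right)} = \frac{o}{7}$
$a{\left(P \right)} \left(11 + 25\right) = \frac{1}{7} \left(-10\right) \left(11 + 25\right) = \left(- \frac{10}{7}\right) 36 = - \frac{360}{7}$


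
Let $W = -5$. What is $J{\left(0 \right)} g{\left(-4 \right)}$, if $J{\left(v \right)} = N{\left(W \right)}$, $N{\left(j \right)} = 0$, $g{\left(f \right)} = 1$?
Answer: $0$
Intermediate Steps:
$J{\left(v \right)} = 0$
$J{\left(0 \right)} g{\left(-4 \right)} = 0 \cdot 1 = 0$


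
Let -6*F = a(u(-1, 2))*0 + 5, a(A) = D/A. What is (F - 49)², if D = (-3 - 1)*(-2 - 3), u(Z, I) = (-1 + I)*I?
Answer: 89401/36 ≈ 2483.4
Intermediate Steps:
u(Z, I) = I*(-1 + I)
D = 20 (D = -4*(-5) = 20)
a(A) = 20/A
F = -⅚ (F = -((20/((2*(-1 + 2))))*0 + 5)/6 = -((20/((2*1)))*0 + 5)/6 = -((20/2)*0 + 5)/6 = -((20*(½))*0 + 5)/6 = -(10*0 + 5)/6 = -(0 + 5)/6 = -⅙*5 = -⅚ ≈ -0.83333)
(F - 49)² = (-⅚ - 49)² = (-299/6)² = 89401/36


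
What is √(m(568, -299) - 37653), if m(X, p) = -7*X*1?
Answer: I*√41629 ≈ 204.03*I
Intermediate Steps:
m(X, p) = -7*X
√(m(568, -299) - 37653) = √(-7*568 - 37653) = √(-3976 - 37653) = √(-41629) = I*√41629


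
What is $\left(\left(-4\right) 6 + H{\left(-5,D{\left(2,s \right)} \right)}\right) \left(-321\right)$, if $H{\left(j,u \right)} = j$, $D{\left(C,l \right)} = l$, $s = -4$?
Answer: $9309$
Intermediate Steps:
$\left(\left(-4\right) 6 + H{\left(-5,D{\left(2,s \right)} \right)}\right) \left(-321\right) = \left(\left(-4\right) 6 - 5\right) \left(-321\right) = \left(-24 - 5\right) \left(-321\right) = \left(-29\right) \left(-321\right) = 9309$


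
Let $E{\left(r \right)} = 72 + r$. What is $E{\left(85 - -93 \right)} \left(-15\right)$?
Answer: $-3750$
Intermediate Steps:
$E{\left(85 - -93 \right)} \left(-15\right) = \left(72 + \left(85 - -93\right)\right) \left(-15\right) = \left(72 + \left(85 + 93\right)\right) \left(-15\right) = \left(72 + 178\right) \left(-15\right) = 250 \left(-15\right) = -3750$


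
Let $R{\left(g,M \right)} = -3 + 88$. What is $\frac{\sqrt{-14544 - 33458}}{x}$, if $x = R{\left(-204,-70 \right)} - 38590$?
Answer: $- \frac{i \sqrt{48002}}{38505} \approx - 0.00569 i$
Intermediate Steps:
$R{\left(g,M \right)} = 85$
$x = -38505$ ($x = 85 - 38590 = -38505$)
$\frac{\sqrt{-14544 - 33458}}{x} = \frac{\sqrt{-14544 - 33458}}{-38505} = \sqrt{-48002} \left(- \frac{1}{38505}\right) = i \sqrt{48002} \left(- \frac{1}{38505}\right) = - \frac{i \sqrt{48002}}{38505}$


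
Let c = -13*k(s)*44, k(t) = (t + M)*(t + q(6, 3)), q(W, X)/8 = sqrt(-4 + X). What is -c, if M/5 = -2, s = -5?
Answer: 42900 - 68640*I ≈ 42900.0 - 68640.0*I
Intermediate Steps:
q(W, X) = 8*sqrt(-4 + X)
M = -10 (M = 5*(-2) = -10)
k(t) = (-10 + t)*(t + 8*I) (k(t) = (t - 10)*(t + 8*sqrt(-4 + 3)) = (-10 + t)*(t + 8*sqrt(-1)) = (-10 + t)*(t + 8*I))
c = -42900 + 68640*I (c = -13*((-5)**2 - 80*I - 5*(-10 + 8*I))*44 = -13*(25 - 80*I + (50 - 40*I))*44 = -13*(75 - 120*I)*44 = (-975 + 1560*I)*44 = -42900 + 68640*I ≈ -42900.0 + 68640.0*I)
-c = -(-42900 + 68640*I) = 42900 - 68640*I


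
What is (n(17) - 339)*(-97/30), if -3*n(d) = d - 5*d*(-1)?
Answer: 36181/30 ≈ 1206.0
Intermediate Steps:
n(d) = -2*d (n(d) = -(d - 5*d*(-1))/3 = -(d - (-5)*d)/3 = -(d + 5*d)/3 = -2*d)
(n(17) - 339)*(-97/30) = (-2*17 - 339)*(-97/30) = (-34 - 339)*(-97*1/30) = -373*(-97/30) = 36181/30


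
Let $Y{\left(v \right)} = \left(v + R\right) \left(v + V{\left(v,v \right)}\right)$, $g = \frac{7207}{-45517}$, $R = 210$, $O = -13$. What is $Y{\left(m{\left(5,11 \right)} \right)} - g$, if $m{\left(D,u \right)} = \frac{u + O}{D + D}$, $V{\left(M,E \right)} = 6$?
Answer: $\frac{1384852832}{1137925} \approx 1217.0$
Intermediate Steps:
$m{\left(D,u \right)} = \frac{-13 + u}{2 D}$ ($m{\left(D,u \right)} = \frac{u - 13}{D + D} = \frac{-13 + u}{2 D}$)
$g = - \frac{7207}{45517}$ ($g = 7207 \left(- \frac{1}{45517}\right) = - \frac{7207}{45517} \approx -0.15834$)
$Y{\left(v \right)} = \left(6 + v\right) \left(210 + v\right)$ ($Y{\left(v \right)} = \left(v + 210\right) \left(v + 6\right) = \left(210 + v\right) \left(6 + v\right) = \left(6 + v\right) \left(210 + v\right)$)
$Y{\left(m{\left(5,11 \right)} \right)} - g = \left(1260 + \left(\frac{-13 + 11}{2 \cdot 5}\right)^{2} + 216 \frac{-13 + 11}{2 \cdot 5}\right) - - \frac{7207}{45517} = \left(1260 + \left(\frac{1}{2} \cdot \frac{1}{5} \left(-2\right)\right)^{2} + 216 \cdot \frac{1}{2} \cdot \frac{1}{5} \left(-2\right)\right) + \frac{7207}{45517} = \left(1260 + \left(- \frac{1}{5}\right)^{2} + 216 \left(- \frac{1}{5}\right)\right) + \frac{7207}{45517} = \left(1260 + \frac{1}{25} - \frac{216}{5}\right) + \frac{7207}{45517} = \frac{30421}{25} + \frac{7207}{45517} = \frac{1384852832}{1137925}$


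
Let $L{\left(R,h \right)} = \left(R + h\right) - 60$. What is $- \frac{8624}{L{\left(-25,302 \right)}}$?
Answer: $- \frac{1232}{31} \approx -39.742$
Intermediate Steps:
$L{\left(R,h \right)} = -60 + R + h$
$- \frac{8624}{L{\left(-25,302 \right)}} = - \frac{8624}{-60 - 25 + 302} = - \frac{8624}{217} = \left(-8624\right) \frac{1}{217} = - \frac{1232}{31}$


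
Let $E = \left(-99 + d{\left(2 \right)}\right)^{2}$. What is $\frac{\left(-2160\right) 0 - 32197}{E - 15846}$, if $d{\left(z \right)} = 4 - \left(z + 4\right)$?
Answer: $\frac{32197}{5645} \approx 5.7036$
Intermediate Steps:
$d{\left(z \right)} = - z$ ($d{\left(z \right)} = 4 - \left(4 + z\right) = - z$)
$E = 10201$ ($E = \left(-99 - 2\right)^{2} = \left(-101\right)^{2} = 10201$)
$\frac{\left(-2160\right) 0 - 32197}{E - 15846} = \frac{\left(-2160\right) 0 - 32197}{10201 - 15846} = \frac{0 - 32197}{10201 + \left(-20634 + 4788\right)} = - \frac{32197}{10201 - 15846} = - \frac{32197}{-5645} = \left(-32197\right) \left(- \frac{1}{5645}\right) = \frac{32197}{5645}$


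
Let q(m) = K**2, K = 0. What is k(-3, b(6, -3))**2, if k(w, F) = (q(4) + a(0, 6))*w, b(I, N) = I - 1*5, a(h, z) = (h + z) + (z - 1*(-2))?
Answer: 1764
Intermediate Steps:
a(h, z) = 2 + h + 2*z (a(h, z) = (h + z) + (z + 2) = (h + z) + (2 + z) = 2 + h + 2*z)
q(m) = 0 (q(m) = 0**2 = 0)
b(I, N) = -5 + I (b(I, N) = I - 5 = -5 + I)
k(w, F) = 14*w (k(w, F) = (0 + (2 + 0 + 2*6))*w = (0 + (2 + 0 + 12))*w = (0 + 14)*w = 14*w)
k(-3, b(6, -3))**2 = (14*(-3))**2 = (-42)**2 = 1764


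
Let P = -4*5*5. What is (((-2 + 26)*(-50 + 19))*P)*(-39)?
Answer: -2901600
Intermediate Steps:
P = -100 (P = -20*5 = -100)
(((-2 + 26)*(-50 + 19))*P)*(-39) = (((-2 + 26)*(-50 + 19))*(-100))*(-39) = ((24*(-31))*(-100))*(-39) = -744*(-100)*(-39) = 74400*(-39) = -2901600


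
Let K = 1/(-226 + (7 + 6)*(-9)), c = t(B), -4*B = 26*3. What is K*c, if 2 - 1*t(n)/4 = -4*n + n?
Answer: 226/343 ≈ 0.65889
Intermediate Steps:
B = -39/2 (B = -13*3/2 = -¼*78 = -39/2 ≈ -19.500)
t(n) = 8 + 12*n (t(n) = 8 - 4*(-4*n + n) = 8 - (-12)*n = 8 + 12*n)
c = -226 (c = 8 + 12*(-39/2) = 8 - 234 = -226)
K = -1/343 (K = 1/(-226 + 13*(-9)) = 1/(-226 - 117) = 1/(-343) = -1/343 ≈ -0.0029155)
K*c = -1/343*(-226) = 226/343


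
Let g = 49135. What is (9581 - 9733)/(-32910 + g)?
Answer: -152/16225 ≈ -0.0093683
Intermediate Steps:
(9581 - 9733)/(-32910 + g) = (9581 - 9733)/(-32910 + 49135) = -152/16225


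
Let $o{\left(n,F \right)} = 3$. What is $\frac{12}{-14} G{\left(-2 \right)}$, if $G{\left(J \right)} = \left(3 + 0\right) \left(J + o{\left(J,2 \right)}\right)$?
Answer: $- \frac{18}{7} \approx -2.5714$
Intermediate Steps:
$G{\left(J \right)} = 9 + 3 J$ ($G{\left(J \right)} = \left(3 + 0\right) \left(J + 3\right) = 3 \left(3 + J\right) = 9 + 3 J$)
$\frac{12}{-14} G{\left(-2 \right)} = \frac{12}{-14} \left(9 + 3 \left(-2\right)\right) = 12 \left(- \frac{1}{14}\right) \left(9 - 6\right) = \left(- \frac{6}{7}\right) 3 = - \frac{18}{7}$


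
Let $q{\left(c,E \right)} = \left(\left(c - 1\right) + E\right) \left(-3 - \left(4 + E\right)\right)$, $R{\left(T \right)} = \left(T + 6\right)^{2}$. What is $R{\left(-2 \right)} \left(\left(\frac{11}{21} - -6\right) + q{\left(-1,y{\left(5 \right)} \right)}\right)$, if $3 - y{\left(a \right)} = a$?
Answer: $\frac{8912}{21} \approx 424.38$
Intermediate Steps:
$y{\left(a \right)} = 3 - a$
$R{\left(T \right)} = \left(6 + T\right)^{2}$
$q{\left(c,E \right)} = \left(-7 - E\right) \left(-1 + E + c\right)$ ($q{\left(c,E \right)} = \left(\left(-1 + c\right) + E\right) \left(-7 - E\right) = \left(-1 + E + c\right) \left(-7 - E\right) = \left(-7 - E\right) \left(-1 + E + c\right)$)
$R{\left(-2 \right)} \left(\left(\frac{11}{21} - -6\right) + q{\left(-1,y{\left(5 \right)} \right)}\right) = \left(6 - 2\right)^{2} \left(\left(\frac{11}{21} - -6\right) - \left(-14 + \left(3 - 5\right)^{2} + 6 \left(3 - 5\right) + \left(3 - 5\right) \left(-1\right)\right)\right) = 4^{2} \left(\left(11 \cdot \frac{1}{21} + 6\right) - \left(-14 + \left(3 - 5\right)^{2} + 6 \left(3 - 5\right) + \left(3 - 5\right) \left(-1\right)\right)\right) = 16 \left(\left(\frac{11}{21} + 6\right) - \left(-22 + 2\right)\right) = 16 \left(\frac{137}{21} + \left(7 - 4 + 7 + 12 - 2\right)\right) = 16 \left(\frac{137}{21} + 20\right) = 16 \cdot \frac{557}{21} = \frac{8912}{21}$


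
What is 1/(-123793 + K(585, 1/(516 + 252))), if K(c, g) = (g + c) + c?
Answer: -768/94174463 ≈ -8.1551e-6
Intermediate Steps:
K(c, g) = g + 2*c (K(c, g) = (c + g) + c = g + 2*c)
1/(-123793 + K(585, 1/(516 + 252))) = 1/(-123793 + (1/(516 + 252) + 2*585)) = 1/(-123793 + (1/768 + 1170)) = 1/(-123793 + 898561/768) = 1/(-94174463/768) = -768/94174463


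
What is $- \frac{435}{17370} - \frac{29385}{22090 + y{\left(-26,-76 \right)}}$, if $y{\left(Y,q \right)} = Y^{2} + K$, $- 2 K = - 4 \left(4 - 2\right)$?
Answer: $- \frac{192712}{146487} \approx -1.3156$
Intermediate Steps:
$K = 4$ ($K = - \frac{\left(-4\right) \left(4 - 2\right)}{2} = - \frac{\left(-4\right) 2}{2} = \left(- \frac{1}{2}\right) \left(-8\right) = 4$)
$y{\left(Y,q \right)} = 4 + Y^{2}$ ($y{\left(Y,q \right)} = Y^{2} + 4 = 4 + Y^{2}$)
$- \frac{435}{17370} - \frac{29385}{22090 + y{\left(-26,-76 \right)}} = - \frac{435}{17370} - \frac{29385}{22090 + \left(4 + \left(-26\right)^{2}\right)} = \left(-435\right) \frac{1}{17370} - \frac{29385}{22090 + \left(4 + 676\right)} = - \frac{29}{1158} - \frac{29385}{22090 + 680} = - \frac{29}{1158} - \frac{29385}{22770} = - \frac{29}{1158} - \frac{653}{506} = - \frac{192712}{146487}$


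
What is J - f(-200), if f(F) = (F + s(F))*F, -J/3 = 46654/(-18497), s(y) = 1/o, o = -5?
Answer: -740479918/18497 ≈ -40032.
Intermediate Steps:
s(y) = -1/5 (s(y) = 1/(-5) = -1/5)
J = 139962/18497 (J = -139962/(-18497) = -139962*(-1)/18497 = -3*(-46654/18497) = 139962/18497 ≈ 7.5667)
f(F) = F*(-1/5 + F) (f(F) = (F - 1/5)*F = (-1/5 + F)*F = F*(-1/5 + F))
J - f(-200) = 139962/18497 - (-200)*(-1/5 - 200) = 139962/18497 - (-200)*(-1001)/5 = 139962/18497 - 1*40040 = 139962/18497 - 40040 = -740479918/18497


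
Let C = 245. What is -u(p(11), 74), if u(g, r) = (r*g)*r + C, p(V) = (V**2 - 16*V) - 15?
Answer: 383075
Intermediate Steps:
p(V) = -15 + V**2 - 16*V
u(g, r) = 245 + g*r**2 (u(g, r) = (r*g)*r + 245 = (g*r)*r + 245 = g*r**2 + 245 = 245 + g*r**2)
-u(p(11), 74) = -(245 + (-15 + 11**2 - 16*11)*74**2) = -(245 + (-15 + 121 - 176)*5476) = -(245 - 70*5476) = -(245 - 383320) = -1*(-383075) = 383075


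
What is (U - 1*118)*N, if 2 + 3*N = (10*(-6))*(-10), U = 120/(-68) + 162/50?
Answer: -29614754/1275 ≈ -23227.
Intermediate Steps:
U = 627/425 (U = 120*(-1/68) + 162*(1/50) = -30/17 + 81/25 = 627/425 ≈ 1.4753)
N = 598/3 (N = -⅔ + ((10*(-6))*(-10))/3 = -⅔ + (-60*(-10))/3 = -⅔ + (⅓)*600 = -⅔ + 200 = 598/3 ≈ 199.33)
(U - 1*118)*N = (627/425 - 1*118)*(598/3) = (627/425 - 118)*(598/3) = -49523/425*598/3 = -29614754/1275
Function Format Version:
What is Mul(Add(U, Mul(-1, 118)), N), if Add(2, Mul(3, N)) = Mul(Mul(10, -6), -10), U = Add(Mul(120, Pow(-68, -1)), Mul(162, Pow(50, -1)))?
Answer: Rational(-29614754, 1275) ≈ -23227.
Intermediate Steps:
U = Rational(627, 425) (U = Add(Mul(120, Rational(-1, 68)), Mul(162, Rational(1, 50))) = Add(Rational(-30, 17), Rational(81, 25)) = Rational(627, 425) ≈ 1.4753)
N = Rational(598, 3) (N = Add(Rational(-2, 3), Mul(Rational(1, 3), Mul(Mul(10, -6), -10))) = Add(Rational(-2, 3), Mul(Rational(1, 3), Mul(-60, -10))) = Add(Rational(-2, 3), Mul(Rational(1, 3), 600)) = Add(Rational(-2, 3), 200) = Rational(598, 3) ≈ 199.33)
Mul(Add(U, Mul(-1, 118)), N) = Mul(Add(Rational(627, 425), Mul(-1, 118)), Rational(598, 3)) = Mul(Add(Rational(627, 425), -118), Rational(598, 3)) = Mul(Rational(-49523, 425), Rational(598, 3)) = Rational(-29614754, 1275)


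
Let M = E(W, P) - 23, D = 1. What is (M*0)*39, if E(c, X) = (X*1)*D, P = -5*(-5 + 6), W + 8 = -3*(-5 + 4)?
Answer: 0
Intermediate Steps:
W = -5 (W = -8 - 3*(-5 + 4) = -8 - 3*(-1) = -8 + 3 = -5)
P = -5 (P = -5*1 = -5)
E(c, X) = X (E(c, X) = (X*1)*1 = X*1 = X)
M = -28 (M = -5 - 23 = -28)
(M*0)*39 = -28*0*39 = 0*39 = 0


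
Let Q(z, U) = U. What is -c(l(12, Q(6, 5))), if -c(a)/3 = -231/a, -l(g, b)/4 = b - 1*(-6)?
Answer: 63/4 ≈ 15.750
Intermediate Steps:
l(g, b) = -24 - 4*b (l(g, b) = -4*(b - 1*(-6)) = -4*(b + 6) = -4*(6 + b) = -24 - 4*b)
c(a) = 693/a (c(a) = -(-693)/a = 693/a)
-c(l(12, Q(6, 5))) = -693/(-24 - 4*5) = -693/(-24 - 20) = -693/(-44) = -693*(-1)/44 = -1*(-63/4) = 63/4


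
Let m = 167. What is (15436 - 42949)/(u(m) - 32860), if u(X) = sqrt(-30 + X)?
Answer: 904077180/1079779463 + 27513*sqrt(137)/1079779463 ≈ 0.83758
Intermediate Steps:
(15436 - 42949)/(u(m) - 32860) = (15436 - 42949)/(sqrt(-30 + 167) - 32860) = -27513/(sqrt(137) - 32860) = -27513/(-32860 + sqrt(137))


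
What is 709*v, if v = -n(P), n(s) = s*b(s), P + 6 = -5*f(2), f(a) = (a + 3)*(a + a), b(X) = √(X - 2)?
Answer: 450924*I*√3 ≈ 7.8102e+5*I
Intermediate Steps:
b(X) = √(-2 + X)
f(a) = 2*a*(3 + a) (f(a) = (3 + a)*(2*a) = 2*a*(3 + a))
P = -106 (P = -6 - 10*2*(3 + 2) = -6 - 10*2*5 = -6 - 5*20 = -6 - 100 = -106)
n(s) = s*√(-2 + s)
v = 636*I*√3 (v = -(-106)*√(-2 - 106) = -(-106)*√(-108) = -(-106)*6*I*√3 = -(-636)*I*√3 = 636*I*√3 ≈ 1101.6*I)
709*v = 709*(636*I*√3) = 450924*I*√3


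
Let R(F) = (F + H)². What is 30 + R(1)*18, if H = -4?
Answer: 192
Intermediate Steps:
R(F) = (-4 + F)² (R(F) = (F - 4)² = (-4 + F)²)
30 + R(1)*18 = 30 + (-4 + 1)²*18 = 30 + (-3)²*18 = 30 + 9*18 = 30 + 162 = 192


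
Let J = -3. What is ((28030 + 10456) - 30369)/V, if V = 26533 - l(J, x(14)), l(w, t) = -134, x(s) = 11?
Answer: 8117/26667 ≈ 0.30438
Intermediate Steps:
V = 26667 (V = 26533 - 1*(-134) = 26533 + 134 = 26667)
((28030 + 10456) - 30369)/V = ((28030 + 10456) - 30369)/26667 = (38486 - 30369)*(1/26667) = 8117*(1/26667) = 8117/26667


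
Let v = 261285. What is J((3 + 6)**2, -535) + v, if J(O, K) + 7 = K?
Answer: 260743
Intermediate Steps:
J(O, K) = -7 + K
J((3 + 6)**2, -535) + v = (-7 - 535) + 261285 = -542 + 261285 = 260743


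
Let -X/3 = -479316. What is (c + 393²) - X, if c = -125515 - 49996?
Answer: -1459010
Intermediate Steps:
X = 1437948 (X = -3*(-479316) = 1437948)
c = -175511
(c + 393²) - X = (-175511 + 393²) - 1*1437948 = (-175511 + 154449) - 1437948 = -21062 - 1437948 = -1459010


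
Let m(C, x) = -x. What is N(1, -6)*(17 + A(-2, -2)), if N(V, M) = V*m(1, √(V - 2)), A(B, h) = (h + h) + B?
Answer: -11*I ≈ -11.0*I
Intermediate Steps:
A(B, h) = B + 2*h (A(B, h) = 2*h + B = B + 2*h)
N(V, M) = -V*√(-2 + V) (N(V, M) = V*(-√(V - 2)) = V*(-√(-2 + V)) = -V*√(-2 + V))
N(1, -6)*(17 + A(-2, -2)) = (-1*1*√(-2 + 1))*(17 + (-2 + 2*(-2))) = (-1*1*√(-1))*(17 + (-2 - 4)) = (-1*1*I)*(17 - 6) = -I*11 = -11*I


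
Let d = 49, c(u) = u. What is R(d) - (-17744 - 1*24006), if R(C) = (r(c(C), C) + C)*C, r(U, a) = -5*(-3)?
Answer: 44886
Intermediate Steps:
r(U, a) = 15
R(C) = C*(15 + C) (R(C) = (15 + C)*C = C*(15 + C))
R(d) - (-17744 - 1*24006) = 49*(15 + 49) - (-17744 - 1*24006) = 49*64 - (-17744 - 24006) = 3136 - 1*(-41750) = 3136 + 41750 = 44886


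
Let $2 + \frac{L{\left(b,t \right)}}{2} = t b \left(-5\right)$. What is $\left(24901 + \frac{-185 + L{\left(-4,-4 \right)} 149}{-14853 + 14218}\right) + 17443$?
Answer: $\frac{26913061}{635} \approx 42383.0$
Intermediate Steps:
$L{\left(b,t \right)} = -4 - 10 b t$ ($L{\left(b,t \right)} = -4 + 2 t b \left(-5\right) = -4 + 2 b t \left(-5\right) = -4 + 2 \left(- 5 b t\right) = -4 - 10 b t$)
$\left(24901 + \frac{-185 + L{\left(-4,-4 \right)} 149}{-14853 + 14218}\right) + 17443 = \left(24901 + \frac{-185 + \left(-4 - \left(-40\right) \left(-4\right)\right) 149}{-14853 + 14218}\right) + 17443 = \left(24901 + \frac{-185 + \left(-4 - 160\right) 149}{-635}\right) + 17443 = \left(24901 + \left(-185 - 24436\right) \left(- \frac{1}{635}\right)\right) + 17443 = \left(24901 - - \frac{24621}{635}\right) + 17443 = \left(24901 + \frac{24621}{635}\right) + 17443 = \frac{15836756}{635} + 17443 = \frac{26913061}{635}$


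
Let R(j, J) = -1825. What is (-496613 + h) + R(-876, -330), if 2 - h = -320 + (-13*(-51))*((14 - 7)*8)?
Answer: -535244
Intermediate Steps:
h = -36806 (h = 2 - (-320 + (-13*(-51))*((14 - 7)*8)) = 2 - (-320 + 663*(7*8)) = 2 - (-320 + 663*56) = 2 - (-320 + 37128) = 2 - 1*36808 = 2 - 36808 = -36806)
(-496613 + h) + R(-876, -330) = (-496613 - 36806) - 1825 = -533419 - 1825 = -535244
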